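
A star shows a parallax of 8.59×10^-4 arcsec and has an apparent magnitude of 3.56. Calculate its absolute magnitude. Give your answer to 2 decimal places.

d = 1/p = 1/8.59×10^-4″ = 1164 pc
5 log₁₀(d/10 pc) = 5 log₁₀(1164) − 5 = 10.330
M = m − 5 log₁₀(d/10) = 3.56 − 10.330 = -6.770

M ≈ -6.77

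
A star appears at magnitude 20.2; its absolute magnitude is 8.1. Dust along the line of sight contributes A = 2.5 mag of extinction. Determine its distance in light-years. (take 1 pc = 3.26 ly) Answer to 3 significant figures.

m − M = 5 log₁₀(d/10 pc) + A  ⇒  20.2 − (8.1) − 2.5 = 5 log₁₀(d/10)
9.600 = 5 log₁₀(d/10)
log₁₀ d = (m − M − A)/5 + 1 = 2.9200
d = 10^2.9200 = 831.8 pc
= 2712 ly

d ≈ 2710 ly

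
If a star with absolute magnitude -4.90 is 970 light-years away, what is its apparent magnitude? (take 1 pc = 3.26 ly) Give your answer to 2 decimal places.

d = 970 ly / 3.26 = 297.5 pc
m = M + 5 log₁₀ d − 5 = -4.90 + 5·2.4736 − 5 = 2.468

m ≈ 2.47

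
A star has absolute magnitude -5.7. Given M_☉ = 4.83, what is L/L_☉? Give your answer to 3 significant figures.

M − M_☉ = -5.7 − 4.83 = -10.530
L/L_☉ = 10^(−0.4 (M − M_☉)) = 10^4.212 = 16290

L/L_☉ ≈ 16300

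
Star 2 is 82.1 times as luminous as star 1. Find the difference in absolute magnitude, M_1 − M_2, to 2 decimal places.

Pogson: ΔM = −2.5 log₁₀(ratio) = −2.5 log₁₀(82.1) = −2.5 × 1.9143 = -4.786
Star 2 is brighter so has the smaller magnitude: M_1 − M_2 is positive.

M_1 − M_2 ≈ 4.79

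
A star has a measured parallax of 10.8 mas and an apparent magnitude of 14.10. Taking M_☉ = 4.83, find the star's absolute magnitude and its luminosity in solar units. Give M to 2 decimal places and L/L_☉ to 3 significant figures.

d = 1/p = 1000/10.8 mas = 92.59 pc
M = m − 5 log₁₀ d + 5 = 14.10 − 5·1.9666 + 5 = 9.267
M − M_☉ = 9.267 − 4.83 = 4.437
L/L_☉ = 10^(−0.4 × 4.437) = 0.01679

M ≈ 9.27; L/L_☉ ≈ 0.0168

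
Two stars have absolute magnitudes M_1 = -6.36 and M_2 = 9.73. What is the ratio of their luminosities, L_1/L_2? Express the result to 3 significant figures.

L_1/L_2 ≈ 2.73×10^6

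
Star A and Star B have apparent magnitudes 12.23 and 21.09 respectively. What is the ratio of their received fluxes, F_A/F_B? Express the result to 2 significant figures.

F_A/F_B ≈ 3500

Magnitude difference = -8.86
Flux ratio = 10^(−0.4 Δm) = 10^(−0.4 × -8.86) = 10^3.544 = 3499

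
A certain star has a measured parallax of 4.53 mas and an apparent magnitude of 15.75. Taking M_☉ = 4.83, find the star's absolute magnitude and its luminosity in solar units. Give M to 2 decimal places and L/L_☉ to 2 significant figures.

d = 1/p = 1000/4.53 mas = 220.8 pc
M = m − 5 log₁₀ d + 5 = 15.75 − 5·2.3439 + 5 = 9.030
M − M_☉ = 9.030 − 4.83 = 4.200
L/L_☉ = 10^(−0.4 × 4.200) = 0.02088

M ≈ 9.03; L/L_☉ ≈ 0.021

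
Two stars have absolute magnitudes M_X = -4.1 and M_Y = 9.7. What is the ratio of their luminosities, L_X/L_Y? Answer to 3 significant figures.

ΔM = M_X − M_Y = -13.8
L_X/L_Y = 10^(−0.4 ΔM) = 10^5.520 = 331100

L_X/L_Y ≈ 331000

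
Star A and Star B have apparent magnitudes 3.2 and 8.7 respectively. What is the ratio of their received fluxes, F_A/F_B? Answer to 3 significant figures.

Magnitude difference = -5.5
Flux ratio = 10^(−0.4 Δm) = 10^(−0.4 × -5.5) = 10^2.200 = 158.5

F_A/F_B ≈ 158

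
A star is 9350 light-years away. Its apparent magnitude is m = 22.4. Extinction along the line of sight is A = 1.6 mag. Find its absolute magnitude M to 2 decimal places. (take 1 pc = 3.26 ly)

M ≈ 8.51

d = 9350 ly / 3.26 = 2868 pc
5 log₁₀(d/10 pc) = 5 log₁₀(2868) − 5 = 12.288
M = m − 5 log₁₀(d/10) − A = 22.4 − 12.288 − 1.6 = 8.512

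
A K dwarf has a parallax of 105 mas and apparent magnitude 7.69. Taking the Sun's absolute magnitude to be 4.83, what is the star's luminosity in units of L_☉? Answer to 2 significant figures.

d = 1/p = 1000/105 mas = 9.524 pc
M = m − 5 log₁₀ d + 5 = 7.69 − 5·0.9788 + 5 = 7.796
M − M_☉ = 7.796 − 4.83 = 2.966
L/L_☉ = 10^(−0.4 × 2.966) = 0.06511

L/L_☉ ≈ 0.065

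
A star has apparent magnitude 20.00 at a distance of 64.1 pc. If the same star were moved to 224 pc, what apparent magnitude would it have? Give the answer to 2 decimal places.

m ≈ 22.72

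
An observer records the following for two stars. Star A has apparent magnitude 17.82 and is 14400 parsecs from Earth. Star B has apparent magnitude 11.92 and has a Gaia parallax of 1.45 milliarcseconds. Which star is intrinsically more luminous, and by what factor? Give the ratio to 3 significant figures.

Star A is more luminous, by a factor of 1.90.

Star A: M = m − 5 log₁₀ d + 5 = 17.82 − 5·4.1584 + 5 = 2.028
Star B: p = 1.45 mas = 1.45×10^-3″ → d = 1/p = 689.7 pc
Star B: M = m − 5 log₁₀ d + 5 = 11.92 − 5·2.8386 + 5 = 2.727
ΔM = M_A − M_B = 2.028 − (2.727) = -0.699; smaller M is more luminous → Star A.
L ratio = 10^(0.4 |ΔM|) = 10^0.279 = 1.903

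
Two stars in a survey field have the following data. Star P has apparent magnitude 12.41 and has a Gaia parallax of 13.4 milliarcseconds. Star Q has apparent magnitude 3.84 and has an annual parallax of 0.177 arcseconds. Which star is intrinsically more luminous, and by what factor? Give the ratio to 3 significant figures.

Star P: p = 13.4 mas = 0.0134″ → d = 1/p = 74.63 pc
Star P: M = m − 5 log₁₀ d + 5 = 12.41 − 5·1.8729 + 5 = 8.046
Star Q: d = 1/p = 1/0.177″ = 5.650 pc
Star Q: M = m − 5 log₁₀ d + 5 = 3.84 − 5·0.7520 + 5 = 5.080
ΔM = M_P − M_Q = 8.046 − (5.080) = 2.966; smaller M is more luminous → Star Q.
L ratio = 10^(0.4 |ΔM|) = 10^1.186 = 15.36

Star Q is more luminous, by a factor of 15.4.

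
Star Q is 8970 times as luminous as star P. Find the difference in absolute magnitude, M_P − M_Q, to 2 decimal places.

Pogson: ΔM = −2.5 log₁₀(ratio) = −2.5 log₁₀(8970) = −2.5 × 3.9528 = -9.882
Star Q is brighter so has the smaller magnitude: M_P − M_Q is positive.

M_P − M_Q ≈ 9.88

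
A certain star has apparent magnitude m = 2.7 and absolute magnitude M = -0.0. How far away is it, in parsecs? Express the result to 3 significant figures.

d ≈ 34.7 pc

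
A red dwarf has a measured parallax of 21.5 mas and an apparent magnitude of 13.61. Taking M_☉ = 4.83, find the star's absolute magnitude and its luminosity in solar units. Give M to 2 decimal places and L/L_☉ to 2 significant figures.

M ≈ 10.27; L/L_☉ ≈ 6.7×10^-3

d = 1/p = 1000/21.5 mas = 46.51 pc
M = m − 5 log₁₀ d + 5 = 13.61 − 5·1.6676 + 5 = 10.272
M − M_☉ = 10.272 − 4.83 = 5.442
L/L_☉ = 10^(−0.4 × 5.442) = 6.655×10^-3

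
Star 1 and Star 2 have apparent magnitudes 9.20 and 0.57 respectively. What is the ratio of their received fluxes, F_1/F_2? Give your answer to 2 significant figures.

F_1/F_2 ≈ 3.5×10^-4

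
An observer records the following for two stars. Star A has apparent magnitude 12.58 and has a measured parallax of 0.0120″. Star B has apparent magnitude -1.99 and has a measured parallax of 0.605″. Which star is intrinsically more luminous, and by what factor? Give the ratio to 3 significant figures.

Star A: d = 1/p = 1/0.0120″ = 83.33 pc
Star A: M = m − 5 log₁₀ d + 5 = 12.58 − 5·1.9208 + 5 = 7.976
Star B: d = 1/p = 1/0.605″ = 1.653 pc
Star B: M = m − 5 log₁₀ d + 5 = -1.99 − 5·0.2182 + 5 = 1.919
ΔM = M_A − M_B = 7.976 − (1.919) = 6.057; smaller M is more luminous → Star B.
L ratio = 10^(0.4 |ΔM|) = 10^2.423 = 264.8

Star B is more luminous, by a factor of 265.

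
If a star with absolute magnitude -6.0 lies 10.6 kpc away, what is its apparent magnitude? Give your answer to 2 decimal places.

m ≈ 9.13

d = 10.6 kpc = 10600 pc
m = M + 5 log₁₀ d − 5 = -6.0 + 5·4.0253 − 5 = 9.127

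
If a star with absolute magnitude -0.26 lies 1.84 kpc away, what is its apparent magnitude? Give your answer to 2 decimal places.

d = 1.84 kpc = 1840 pc
m = M + 5 log₁₀ d − 5 = -0.26 + 5·3.2648 − 5 = 11.064

m ≈ 11.06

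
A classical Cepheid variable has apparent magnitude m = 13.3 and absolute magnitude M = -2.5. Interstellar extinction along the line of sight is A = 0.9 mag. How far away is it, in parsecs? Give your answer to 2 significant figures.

d ≈ 9500 pc

m − M = 5 log₁₀(d/10 pc) + A  ⇒  13.3 − (-2.5) − 0.9 = 5 log₁₀(d/10)
14.900 = 5 log₁₀(d/10)
log₁₀ d = (m − M − A)/5 + 1 = 3.9800
d = 10^3.9800 = 9550 pc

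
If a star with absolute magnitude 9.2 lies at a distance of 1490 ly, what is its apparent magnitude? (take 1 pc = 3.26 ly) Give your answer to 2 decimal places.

m ≈ 17.50

d = 1490 ly / 3.26 = 457.1 pc
m = M + 5 log₁₀ d − 5 = 9.2 + 5·2.6600 − 5 = 17.500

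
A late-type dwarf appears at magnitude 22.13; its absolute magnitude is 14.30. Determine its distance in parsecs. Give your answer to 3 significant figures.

Distance modulus: m − M = 22.13 − (14.30) = 7.830
m − M = 5 log₁₀ d − 5
log₁₀ d = (m − M)/5 + 1 = 2.5660
d = 10^2.5660 = 368.1 pc

d ≈ 368 pc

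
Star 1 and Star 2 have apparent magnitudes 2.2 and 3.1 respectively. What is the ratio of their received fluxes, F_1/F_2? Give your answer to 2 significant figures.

F_1/F_2 ≈ 2.3

Δm = 2.2 − (3.1) = -0.9
Flux ratio = 10^(−0.4 Δm) = 10^(−0.4 × -0.9) = 10^0.360 = 2.291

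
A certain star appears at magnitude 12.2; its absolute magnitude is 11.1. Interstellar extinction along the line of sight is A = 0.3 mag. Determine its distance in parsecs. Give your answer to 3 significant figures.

m − M = 5 log₁₀(d/10 pc) + A  ⇒  12.2 − (11.1) − 0.3 = 5 log₁₀(d/10)
0.800 = 5 log₁₀(d/10)
log₁₀ d = (m − M − A)/5 + 1 = 1.1600
d = 10^1.1600 = 14.45 pc

d ≈ 14.5 pc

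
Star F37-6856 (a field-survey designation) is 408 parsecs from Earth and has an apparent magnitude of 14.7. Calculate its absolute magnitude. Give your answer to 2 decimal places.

M ≈ 6.65

5 log₁₀(d/10 pc) = 5 log₁₀(408.0) − 5 = 8.053
M = m − 5 log₁₀(d/10) = 14.7 − 8.053 = 6.647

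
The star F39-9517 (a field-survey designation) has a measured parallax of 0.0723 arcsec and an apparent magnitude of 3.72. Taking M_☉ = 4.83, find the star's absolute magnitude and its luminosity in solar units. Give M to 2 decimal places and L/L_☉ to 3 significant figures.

M ≈ 3.02; L/L_☉ ≈ 5.32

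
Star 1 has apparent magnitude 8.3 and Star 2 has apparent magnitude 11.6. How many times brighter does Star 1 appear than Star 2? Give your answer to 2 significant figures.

Magnitude difference = -3.3
Flux ratio = 10^(−0.4 Δm) = 10^(−0.4 × -3.3) = 10^1.320 = 20.89

21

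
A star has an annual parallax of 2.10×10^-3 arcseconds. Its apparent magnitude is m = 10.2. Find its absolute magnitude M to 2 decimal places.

M ≈ 1.81

d = 1/p = 1/2.10×10^-3″ = 476.2 pc
5 log₁₀(d/10 pc) = 5 log₁₀(476.2) − 5 = 8.389
M = m − 5 log₁₀(d/10) = 10.2 − 8.389 = 1.811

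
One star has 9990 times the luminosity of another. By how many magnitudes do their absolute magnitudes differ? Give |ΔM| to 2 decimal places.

Pogson: ΔM = −2.5 log₁₀(ratio) = −2.5 log₁₀(9990) = −2.5 × 3.9996 = -9.999

|ΔM| ≈ 10.00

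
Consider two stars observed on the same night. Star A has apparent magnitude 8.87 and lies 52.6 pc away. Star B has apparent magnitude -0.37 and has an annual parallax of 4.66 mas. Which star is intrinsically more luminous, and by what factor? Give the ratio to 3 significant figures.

Star B is more luminous, by a factor of 82700.

Star A: M = m − 5 log₁₀ d + 5 = 8.87 − 5·1.7210 + 5 = 5.265
Star B: p = 4.66 mas = 4.66×10^-3″ → d = 1/p = 214.6 pc
Star B: M = m − 5 log₁₀ d + 5 = -0.37 − 5·2.3316 + 5 = -7.028
ΔM = M_A − M_B = 5.265 − (-7.028) = 12.293; smaller M is more luminous → Star B.
L ratio = 10^(0.4 |ΔM|) = 10^4.917 = 82650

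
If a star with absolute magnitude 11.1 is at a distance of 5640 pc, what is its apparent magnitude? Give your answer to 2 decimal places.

m ≈ 24.86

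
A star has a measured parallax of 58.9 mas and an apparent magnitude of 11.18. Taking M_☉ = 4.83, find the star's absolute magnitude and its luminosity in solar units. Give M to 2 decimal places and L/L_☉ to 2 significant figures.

d = 1/p = 1000/58.9 mas = 16.98 pc
M = m − 5 log₁₀ d + 5 = 11.18 − 5·1.2299 + 5 = 10.031
M − M_☉ = 10.031 − 4.83 = 5.201
L/L_☉ = 10^(−0.4 × 5.201) = 8.313×10^-3

M ≈ 10.03; L/L_☉ ≈ 8.3×10^-3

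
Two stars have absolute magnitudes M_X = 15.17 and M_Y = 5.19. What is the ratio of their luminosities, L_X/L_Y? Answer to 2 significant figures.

ΔM = M_X − M_Y = 9.98
L_X/L_Y = 10^(−0.4 ΔM) = 10^-3.992 = 1.019×10^-4

L_X/L_Y ≈ 1.0×10^-4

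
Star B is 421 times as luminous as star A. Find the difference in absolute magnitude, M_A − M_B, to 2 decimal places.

M_A − M_B ≈ 6.56

Pogson: ΔM = −2.5 log₁₀(ratio) = −2.5 log₁₀(421) = −2.5 × 2.6243 = -6.561
Star B is brighter so has the smaller magnitude: M_A − M_B is positive.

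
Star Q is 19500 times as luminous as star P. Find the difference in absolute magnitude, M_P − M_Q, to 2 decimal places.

M_P − M_Q ≈ 10.73

Pogson: ΔM = −2.5 log₁₀(ratio) = −2.5 log₁₀(19500) = −2.5 × 4.2900 = -10.725
Star Q is brighter so has the smaller magnitude: M_P − M_Q is positive.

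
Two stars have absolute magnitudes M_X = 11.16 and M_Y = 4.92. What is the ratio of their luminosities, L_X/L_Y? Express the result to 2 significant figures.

ΔM = M_X − M_Y = 6.24
L_X/L_Y = 10^(−0.4 ΔM) = 10^-2.496 = 3.192×10^-3

L_X/L_Y ≈ 3.2×10^-3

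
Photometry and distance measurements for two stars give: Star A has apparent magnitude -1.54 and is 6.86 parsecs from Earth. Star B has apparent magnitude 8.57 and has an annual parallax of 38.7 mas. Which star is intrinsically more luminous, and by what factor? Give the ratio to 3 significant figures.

Star A is more luminous, by a factor of 780.

Star A: M = m − 5 log₁₀ d + 5 = -1.54 − 5·0.8363 + 5 = -0.722
Star B: p = 38.7 mas = 0.0387″ → d = 1/p = 25.84 pc
Star B: M = m − 5 log₁₀ d + 5 = 8.57 − 5·1.4123 + 5 = 6.509
ΔM = M_A − M_B = -0.722 − (6.509) = -7.230; smaller M is more luminous → Star A.
L ratio = 10^(0.4 |ΔM|) = 10^2.892 = 780.0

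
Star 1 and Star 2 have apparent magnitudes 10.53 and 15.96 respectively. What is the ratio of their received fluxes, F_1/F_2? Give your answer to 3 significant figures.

Δm = 10.53 − (15.96) = -5.43
Flux ratio = 10^(−0.4 Δm) = 10^(−0.4 × -5.43) = 10^2.172 = 148.6

F_1/F_2 ≈ 149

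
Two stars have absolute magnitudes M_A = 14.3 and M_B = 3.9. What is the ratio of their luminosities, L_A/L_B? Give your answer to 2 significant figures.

ΔM = M_A − M_B = 10.4
L_A/L_B = 10^(−0.4 ΔM) = 10^-4.160 = 6.918×10^-5

L_A/L_B ≈ 6.9×10^-5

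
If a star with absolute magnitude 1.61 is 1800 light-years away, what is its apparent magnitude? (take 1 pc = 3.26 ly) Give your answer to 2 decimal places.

m ≈ 10.32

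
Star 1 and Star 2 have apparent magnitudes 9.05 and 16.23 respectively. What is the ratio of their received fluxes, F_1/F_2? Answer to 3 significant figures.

F_1/F_2 ≈ 745

Magnitude difference = -7.18
Flux ratio = 10^(−0.4 Δm) = 10^(−0.4 × -7.18) = 10^2.872 = 744.7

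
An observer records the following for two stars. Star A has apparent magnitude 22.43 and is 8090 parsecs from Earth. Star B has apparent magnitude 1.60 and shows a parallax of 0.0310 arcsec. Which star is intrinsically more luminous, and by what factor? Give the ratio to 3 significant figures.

Star B is more luminous, by a factor of 3410.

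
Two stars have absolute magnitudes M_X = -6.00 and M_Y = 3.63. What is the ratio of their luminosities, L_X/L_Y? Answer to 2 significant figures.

L_X/L_Y ≈ 7100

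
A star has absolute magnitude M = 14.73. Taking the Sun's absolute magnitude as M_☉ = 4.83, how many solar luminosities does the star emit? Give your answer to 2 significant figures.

L/L_☉ ≈ 1.1×10^-4

M − M_☉ = 14.73 − 4.83 = 9.900
L/L_☉ = 10^(−0.4 (M − M_☉)) = 10^-3.960 = 1.096×10^-4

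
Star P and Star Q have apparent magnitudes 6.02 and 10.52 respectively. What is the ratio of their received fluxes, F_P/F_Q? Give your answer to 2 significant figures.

Δm = 6.02 − (10.52) = -4.50
Flux ratio = 10^(−0.4 Δm) = 10^(−0.4 × -4.50) = 10^1.800 = 63.10

F_P/F_Q ≈ 63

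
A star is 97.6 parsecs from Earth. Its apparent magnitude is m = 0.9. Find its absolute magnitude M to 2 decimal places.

M ≈ -4.05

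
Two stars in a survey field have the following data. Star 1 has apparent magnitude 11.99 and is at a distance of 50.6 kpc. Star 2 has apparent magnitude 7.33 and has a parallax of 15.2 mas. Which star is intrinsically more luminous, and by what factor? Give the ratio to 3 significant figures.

Star 1: d = 50.6 kpc = 50600 pc
Star 1: M = m − 5 log₁₀ d + 5 = 11.99 − 5·4.7042 + 5 = -6.531
Star 2: p = 15.2 mas = 0.0152″ → d = 1/p = 65.79 pc
Star 2: M = m − 5 log₁₀ d + 5 = 7.33 − 5·1.8182 + 5 = 3.239
ΔM = M_1 − M_2 = -6.531 − (3.239) = -9.770; smaller M is more luminous → Star 1.
L ratio = 10^(0.4 |ΔM|) = 10^3.908 = 8091

Star 1 is more luminous, by a factor of 8090.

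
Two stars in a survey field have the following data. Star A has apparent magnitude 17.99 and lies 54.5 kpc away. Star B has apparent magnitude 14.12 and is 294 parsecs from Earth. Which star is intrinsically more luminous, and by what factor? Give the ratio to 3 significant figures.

Star A is more luminous, by a factor of 973.

Star A: d = 54.5 kpc = 54500 pc
Star A: M = m − 5 log₁₀ d + 5 = 17.99 − 5·4.7364 + 5 = -0.692
Star B: M = m − 5 log₁₀ d + 5 = 14.12 − 5·2.4683 + 5 = 6.778
ΔM = M_A − M_B = -0.692 − (6.778) = -7.470; smaller M is more luminous → Star A.
L ratio = 10^(0.4 |ΔM|) = 10^2.988 = 973.0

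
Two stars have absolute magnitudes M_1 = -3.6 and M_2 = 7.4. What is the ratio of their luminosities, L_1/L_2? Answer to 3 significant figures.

ΔM = M_1 − M_2 = -11.0
L_1/L_2 = 10^(−0.4 ΔM) = 10^4.400 = 25120

L_1/L_2 ≈ 25100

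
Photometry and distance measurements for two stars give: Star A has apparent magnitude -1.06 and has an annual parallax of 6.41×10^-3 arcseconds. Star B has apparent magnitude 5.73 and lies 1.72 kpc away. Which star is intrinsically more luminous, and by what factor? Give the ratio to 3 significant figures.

Star A is more luminous, by a factor of 4.28.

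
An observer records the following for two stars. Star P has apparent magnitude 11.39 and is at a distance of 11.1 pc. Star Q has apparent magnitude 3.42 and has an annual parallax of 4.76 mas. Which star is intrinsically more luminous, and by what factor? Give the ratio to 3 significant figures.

Star P: M = m − 5 log₁₀ d + 5 = 11.39 − 5·1.0453 + 5 = 11.163
Star Q: p = 4.76 mas = 4.76×10^-3″ → d = 1/p = 210.1 pc
Star Q: M = m − 5 log₁₀ d + 5 = 3.42 − 5·2.3224 + 5 = -3.192
ΔM = M_P − M_Q = 11.163 − (-3.192) = 14.355; smaller M is more luminous → Star Q.
L ratio = 10^(0.4 |ΔM|) = 10^5.742 = 552300

Star Q is more luminous, by a factor of 552000.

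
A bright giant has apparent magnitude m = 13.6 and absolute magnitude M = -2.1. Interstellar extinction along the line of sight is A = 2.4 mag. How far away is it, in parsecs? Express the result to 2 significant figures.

m − M = 5 log₁₀(d/10 pc) + A  ⇒  13.6 − (-2.1) − 2.4 = 5 log₁₀(d/10)
13.300 = 5 log₁₀(d/10)
log₁₀ d = (m − M − A)/5 + 1 = 3.6600
d = 10^3.6600 = 4571 pc

d ≈ 4600 pc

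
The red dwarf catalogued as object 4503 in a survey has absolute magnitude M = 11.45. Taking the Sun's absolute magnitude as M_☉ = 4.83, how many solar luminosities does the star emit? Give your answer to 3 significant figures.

L/L_☉ ≈ 2.25×10^-3

M − M_☉ = 11.45 − 4.83 = 6.620
L/L_☉ = 10^(−0.4 (M − M_☉)) = 10^-2.648 = 2.249×10^-3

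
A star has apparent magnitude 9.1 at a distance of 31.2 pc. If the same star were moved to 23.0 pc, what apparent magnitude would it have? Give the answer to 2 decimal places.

m ≈ 8.44

Flux ∝ 1/d², so Δm = 5 log₁₀(d₂/d₁) = 5 log₁₀(23.0/31.2) = -0.662
m₂ = m₁ + Δm = 9.1 + (-0.662) = 8.438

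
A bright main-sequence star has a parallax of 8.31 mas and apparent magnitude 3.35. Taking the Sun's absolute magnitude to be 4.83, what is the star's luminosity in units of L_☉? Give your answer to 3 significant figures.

L/L_☉ ≈ 566

d = 1/p = 1000/8.31 mas = 120.3 pc
M = m − 5 log₁₀ d + 5 = 3.35 − 5·2.0804 + 5 = -2.052
M − M_☉ = -2.052 − 4.83 = -6.882
L/L_☉ = 10^(−0.4 × -6.882) = 566.0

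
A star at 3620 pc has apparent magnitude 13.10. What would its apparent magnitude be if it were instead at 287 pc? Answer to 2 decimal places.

m ≈ 7.60

Flux ∝ 1/d², so Δm = 5 log₁₀(d₂/d₁) = 5 log₁₀(287/3620) = -5.504
m₂ = m₁ + Δm = 13.10 + (-5.504) = 7.596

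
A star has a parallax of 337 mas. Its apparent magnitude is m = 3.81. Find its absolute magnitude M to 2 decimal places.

M ≈ 6.45

p = 337 mas = 0.337″ → d = 1/p = 2.967 pc
5 log₁₀(d/10 pc) = 5 log₁₀(2.967) − 5 = -2.638
M = m − 5 log₁₀(d/10) = 3.81 + 2.638 = 6.448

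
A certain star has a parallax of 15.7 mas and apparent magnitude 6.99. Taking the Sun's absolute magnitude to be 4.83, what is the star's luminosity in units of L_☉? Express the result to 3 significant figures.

d = 1/p = 1000/15.7 mas = 63.69 pc
M = m − 5 log₁₀ d + 5 = 6.99 − 5·1.8041 + 5 = 2.969
M − M_☉ = 2.969 − 4.83 = -1.861
L/L_☉ = 10^(−0.4 × -1.861) = 5.549

L/L_☉ ≈ 5.55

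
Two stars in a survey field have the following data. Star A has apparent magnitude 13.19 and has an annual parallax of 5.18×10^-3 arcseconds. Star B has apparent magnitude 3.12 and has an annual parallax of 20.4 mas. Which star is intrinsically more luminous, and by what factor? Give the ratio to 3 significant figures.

Star B is more luminous, by a factor of 688.

Star A: d = 1/p = 1/5.18×10^-3″ = 193.1 pc
Star A: M = m − 5 log₁₀ d + 5 = 13.19 − 5·2.2857 + 5 = 6.762
Star B: p = 20.4 mas = 0.0204″ → d = 1/p = 49.02 pc
Star B: M = m − 5 log₁₀ d + 5 = 3.12 − 5·1.6904 + 5 = -0.332
ΔM = M_A − M_B = 6.762 − (-0.332) = 7.093; smaller M is more luminous → Star B.
L ratio = 10^(0.4 |ΔM|) = 10^2.837 = 687.7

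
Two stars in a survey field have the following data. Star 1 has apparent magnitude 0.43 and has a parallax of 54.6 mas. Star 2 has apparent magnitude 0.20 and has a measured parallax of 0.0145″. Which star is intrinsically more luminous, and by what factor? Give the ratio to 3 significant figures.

Star 2 is more luminous, by a factor of 17.5.

Star 1: p = 54.6 mas = 0.0546″ → d = 1/p = 18.32 pc
Star 1: M = m − 5 log₁₀ d + 5 = 0.43 − 5·1.2628 + 5 = -0.884
Star 2: d = 1/p = 1/0.0145″ = 68.97 pc
Star 2: M = m − 5 log₁₀ d + 5 = 0.20 − 5·1.8386 + 5 = -3.993
ΔM = M_1 − M_2 = -0.884 − (-3.993) = 3.109; smaller M is more luminous → Star 2.
L ratio = 10^(0.4 |ΔM|) = 10^1.244 = 17.52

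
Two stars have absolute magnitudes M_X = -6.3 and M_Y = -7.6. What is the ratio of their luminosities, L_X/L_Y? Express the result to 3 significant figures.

ΔM = M_X − M_Y = 1.3
L_X/L_Y = 10^(−0.4 ΔM) = 10^-0.520 = 0.3020

L_X/L_Y ≈ 0.302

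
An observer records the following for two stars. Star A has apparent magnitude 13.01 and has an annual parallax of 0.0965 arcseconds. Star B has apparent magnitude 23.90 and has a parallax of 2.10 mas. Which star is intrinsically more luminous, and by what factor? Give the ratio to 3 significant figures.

Star A is more luminous, by a factor of 10.7.

Star A: d = 1/p = 1/0.0965″ = 10.36 pc
Star A: M = m − 5 log₁₀ d + 5 = 13.01 − 5·1.0155 + 5 = 12.933
Star B: p = 2.10 mas = 2.10×10^-3″ → d = 1/p = 476.2 pc
Star B: M = m − 5 log₁₀ d + 5 = 23.90 − 5·2.6778 + 5 = 15.511
ΔM = M_A − M_B = 12.933 − (15.511) = -2.578; smaller M is more luminous → Star A.
L ratio = 10^(0.4 |ΔM|) = 10^1.031 = 10.75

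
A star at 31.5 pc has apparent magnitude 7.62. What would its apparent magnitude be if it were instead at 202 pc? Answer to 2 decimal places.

m ≈ 11.66

Flux ∝ 1/d², so Δm = 5 log₁₀(d₂/d₁) = 5 log₁₀(202/31.5) = 4.035
m₂ = m₁ + Δm = 7.62 + (4.035) = 11.655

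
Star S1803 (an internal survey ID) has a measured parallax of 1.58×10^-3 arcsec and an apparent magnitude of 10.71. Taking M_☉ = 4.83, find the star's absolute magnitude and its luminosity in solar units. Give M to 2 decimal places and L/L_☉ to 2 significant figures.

M ≈ 1.70; L/L_☉ ≈ 18

d = 1/p = 1/1.58×10^-3″ = 632.9 pc
M = m − 5 log₁₀ d + 5 = 10.71 − 5·2.8013 + 5 = 1.703
M − M_☉ = 1.703 − 4.83 = -3.127
L/L_☉ = 10^(−0.4 × -3.127) = 17.81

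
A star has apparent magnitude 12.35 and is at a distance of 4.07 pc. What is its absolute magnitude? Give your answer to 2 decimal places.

M ≈ 14.30

5 log₁₀(d/10 pc) = 5 log₁₀(4.070) − 5 = -1.952
M = m − 5 log₁₀(d/10) = 12.35 + 1.952 = 14.302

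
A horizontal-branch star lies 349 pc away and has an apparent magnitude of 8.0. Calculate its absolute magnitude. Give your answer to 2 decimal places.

M ≈ 0.29

5 log₁₀(d/10 pc) = 5 log₁₀(349.0) − 5 = 7.714
M = m − 5 log₁₀(d/10) = 8.0 − 7.714 = 0.286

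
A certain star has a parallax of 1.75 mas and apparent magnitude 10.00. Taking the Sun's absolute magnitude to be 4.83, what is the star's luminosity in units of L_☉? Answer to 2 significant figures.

d = 1/p = 1000/1.75 mas = 571.4 pc
M = m − 5 log₁₀ d + 5 = 10.00 − 5·2.7570 + 5 = 1.215
M − M_☉ = 1.215 − 4.83 = -3.615
L/L_☉ = 10^(−0.4 × -3.615) = 27.92

L/L_☉ ≈ 28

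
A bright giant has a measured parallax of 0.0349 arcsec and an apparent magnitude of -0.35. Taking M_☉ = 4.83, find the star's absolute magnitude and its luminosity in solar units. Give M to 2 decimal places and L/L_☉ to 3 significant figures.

d = 1/p = 1/0.0349″ = 28.65 pc
M = m − 5 log₁₀ d + 5 = -0.35 − 5·1.4572 + 5 = -2.636
M − M_☉ = -2.636 − 4.83 = -7.466
L/L_☉ = 10^(−0.4 × -7.466) = 969.1

M ≈ -2.64; L/L_☉ ≈ 969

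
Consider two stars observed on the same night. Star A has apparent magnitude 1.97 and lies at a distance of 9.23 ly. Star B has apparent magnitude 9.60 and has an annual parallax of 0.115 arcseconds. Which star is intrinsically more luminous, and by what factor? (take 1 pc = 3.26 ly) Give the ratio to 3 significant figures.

Star A is more luminous, by a factor of 119.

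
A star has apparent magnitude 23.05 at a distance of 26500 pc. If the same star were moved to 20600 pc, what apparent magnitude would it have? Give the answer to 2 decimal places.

m ≈ 22.50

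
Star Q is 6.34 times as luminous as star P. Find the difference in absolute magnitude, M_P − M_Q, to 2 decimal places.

M_P − M_Q ≈ 2.01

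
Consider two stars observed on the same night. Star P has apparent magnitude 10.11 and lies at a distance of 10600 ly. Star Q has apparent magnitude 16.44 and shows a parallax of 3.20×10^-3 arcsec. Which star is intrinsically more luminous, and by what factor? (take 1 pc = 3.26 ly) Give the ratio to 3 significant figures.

Star P is more luminous, by a factor of 36900.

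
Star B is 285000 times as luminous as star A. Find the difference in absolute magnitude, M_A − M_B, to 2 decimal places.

Pogson: ΔM = −2.5 log₁₀(ratio) = −2.5 log₁₀(285000) = −2.5 × 5.4548 = -13.637
Star B is brighter so has the smaller magnitude: M_A − M_B is positive.

M_A − M_B ≈ 13.64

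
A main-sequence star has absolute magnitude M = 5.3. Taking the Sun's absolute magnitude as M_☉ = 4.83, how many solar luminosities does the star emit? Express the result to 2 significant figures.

L/L_☉ ≈ 0.65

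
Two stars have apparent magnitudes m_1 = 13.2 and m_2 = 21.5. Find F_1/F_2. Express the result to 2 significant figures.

F_1/F_2 ≈ 2100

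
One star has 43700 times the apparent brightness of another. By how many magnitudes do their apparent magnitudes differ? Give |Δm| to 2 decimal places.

|Δm| ≈ 11.60

Pogson: Δm = −2.5 log₁₀(ratio) = −2.5 log₁₀(43700) = −2.5 × 4.6405 = -11.601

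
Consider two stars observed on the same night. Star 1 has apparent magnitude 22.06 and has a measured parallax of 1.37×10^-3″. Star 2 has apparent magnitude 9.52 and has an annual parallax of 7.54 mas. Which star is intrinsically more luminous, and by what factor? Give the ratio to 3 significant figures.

Star 2 is more luminous, by a factor of 3430.

Star 1: d = 1/p = 1/1.37×10^-3″ = 729.9 pc
Star 1: M = m − 5 log₁₀ d + 5 = 22.06 − 5·2.8633 + 5 = 12.744
Star 2: p = 7.54 mas = 7.54×10^-3″ → d = 1/p = 132.6 pc
Star 2: M = m − 5 log₁₀ d + 5 = 9.52 − 5·2.1226 + 5 = 3.907
ΔM = M_1 − M_2 = 12.744 − (3.907) = 8.837; smaller M is more luminous → Star 2.
L ratio = 10^(0.4 |ΔM|) = 10^3.535 = 3425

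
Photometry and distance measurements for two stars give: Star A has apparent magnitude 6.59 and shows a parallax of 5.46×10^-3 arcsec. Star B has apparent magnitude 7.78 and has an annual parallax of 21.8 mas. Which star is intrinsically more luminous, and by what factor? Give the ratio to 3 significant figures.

Star A: d = 1/p = 1/5.46×10^-3″ = 183.2 pc
Star A: M = m − 5 log₁₀ d + 5 = 6.59 − 5·2.2628 + 5 = 0.276
Star B: p = 21.8 mas = 0.0218″ → d = 1/p = 45.87 pc
Star B: M = m − 5 log₁₀ d + 5 = 7.78 − 5·1.6615 + 5 = 4.472
ΔM = M_A − M_B = 0.276 − (4.472) = -4.196; smaller M is more luminous → Star A.
L ratio = 10^(0.4 |ΔM|) = 10^1.679 = 47.70

Star A is more luminous, by a factor of 47.7.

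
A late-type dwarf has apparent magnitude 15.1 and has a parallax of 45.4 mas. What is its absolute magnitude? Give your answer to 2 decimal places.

M ≈ 13.39

p = 45.4 mas = 0.0454″ → d = 1/p = 22.03 pc
5 log₁₀(d/10 pc) = 5 log₁₀(22.03) − 5 = 1.715
M = m − 5 log₁₀(d/10) = 15.1 − 1.715 = 13.385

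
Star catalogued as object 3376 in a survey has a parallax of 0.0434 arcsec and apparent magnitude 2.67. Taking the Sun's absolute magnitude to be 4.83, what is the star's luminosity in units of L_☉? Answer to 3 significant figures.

L/L_☉ ≈ 38.8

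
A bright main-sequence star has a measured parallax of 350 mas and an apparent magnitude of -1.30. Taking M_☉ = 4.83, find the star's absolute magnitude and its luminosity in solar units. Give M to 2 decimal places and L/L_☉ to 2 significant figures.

d = 1/p = 1000/350 mas = 2.857 pc
M = m − 5 log₁₀ d + 5 = -1.30 − 5·0.4559 + 5 = 1.420
M − M_☉ = 1.420 − 4.83 = -3.410
L/L_☉ = 10^(−0.4 × -3.410) = 23.11

M ≈ 1.42; L/L_☉ ≈ 23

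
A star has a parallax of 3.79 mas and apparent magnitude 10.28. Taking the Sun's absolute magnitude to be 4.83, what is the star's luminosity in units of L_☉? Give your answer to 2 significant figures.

L/L_☉ ≈ 4.6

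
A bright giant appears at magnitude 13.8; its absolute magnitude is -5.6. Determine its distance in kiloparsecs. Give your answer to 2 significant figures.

μ = m − M = 19.400
m − M = 5 log₁₀ d − 5
log₁₀ d = (m − M)/5 + 1 = 4.8800
d = 10^4.8800 = 75860 pc
= 75.86 kpc

d ≈ 76 kpc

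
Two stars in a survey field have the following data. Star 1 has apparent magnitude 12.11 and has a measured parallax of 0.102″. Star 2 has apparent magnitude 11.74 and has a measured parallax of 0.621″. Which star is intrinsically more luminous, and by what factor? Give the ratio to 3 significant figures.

Star 1: d = 1/p = 1/0.102″ = 9.804 pc
Star 1: M = m − 5 log₁₀ d + 5 = 12.11 − 5·0.9914 + 5 = 12.153
Star 2: d = 1/p = 1/0.621″ = 1.610 pc
Star 2: M = m − 5 log₁₀ d + 5 = 11.74 − 5·0.2069 + 5 = 15.705
ΔM = M_1 − M_2 = 12.153 − (15.705) = -3.552; smaller M is more luminous → Star 1.
L ratio = 10^(0.4 |ΔM|) = 10^1.421 = 26.36

Star 1 is more luminous, by a factor of 26.4.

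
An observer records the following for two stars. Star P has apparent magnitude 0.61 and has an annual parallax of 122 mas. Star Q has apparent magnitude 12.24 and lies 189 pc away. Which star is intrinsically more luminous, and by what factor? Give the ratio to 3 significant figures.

Star P: p = 122 mas = 0.122″ → d = 1/p = 8.197 pc
Star P: M = m − 5 log₁₀ d + 5 = 0.61 − 5·0.9136 + 5 = 1.042
Star Q: M = m − 5 log₁₀ d + 5 = 12.24 − 5·2.2765 + 5 = 5.858
ΔM = M_P − M_Q = 1.042 − (5.858) = -4.816; smaller M is more luminous → Star P.
L ratio = 10^(0.4 |ΔM|) = 10^1.926 = 84.40

Star P is more luminous, by a factor of 84.4.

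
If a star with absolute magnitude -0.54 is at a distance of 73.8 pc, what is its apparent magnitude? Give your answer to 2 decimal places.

m = M + 5 log₁₀ d − 5 = -0.54 + 5·1.8681 − 5 = 3.800

m ≈ 3.80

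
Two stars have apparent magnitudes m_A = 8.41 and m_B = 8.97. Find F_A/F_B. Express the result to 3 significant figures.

F_A/F_B ≈ 1.67

Magnitude difference = -0.56
Flux ratio = 10^(−0.4 Δm) = 10^(−0.4 × -0.56) = 10^0.224 = 1.675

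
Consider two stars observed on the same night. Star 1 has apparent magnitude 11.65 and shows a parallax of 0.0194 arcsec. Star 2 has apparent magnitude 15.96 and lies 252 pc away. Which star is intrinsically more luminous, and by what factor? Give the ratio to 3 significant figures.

Star 1 is more luminous, by a factor of 2.22.

Star 1: d = 1/p = 1/0.0194″ = 51.55 pc
Star 1: M = m − 5 log₁₀ d + 5 = 11.65 − 5·1.7122 + 5 = 8.089
Star 2: M = m − 5 log₁₀ d + 5 = 15.96 − 5·2.4014 + 5 = 8.953
ΔM = M_1 − M_2 = 8.089 − (8.953) = -0.864; smaller M is more luminous → Star 1.
L ratio = 10^(0.4 |ΔM|) = 10^0.346 = 2.216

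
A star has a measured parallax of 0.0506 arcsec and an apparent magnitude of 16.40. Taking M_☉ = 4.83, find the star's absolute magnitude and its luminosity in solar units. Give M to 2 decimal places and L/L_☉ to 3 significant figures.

M ≈ 14.92; L/L_☉ ≈ 9.20×10^-5

d = 1/p = 1/0.0506″ = 19.76 pc
M = m − 5 log₁₀ d + 5 = 16.40 − 5·1.2958 + 5 = 14.921
M − M_☉ = 14.921 − 4.83 = 10.091
L/L_☉ = 10^(−0.4 × 10.091) = 9.198×10^-5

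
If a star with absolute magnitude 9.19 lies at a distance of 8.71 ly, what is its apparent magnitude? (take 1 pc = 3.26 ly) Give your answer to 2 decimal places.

m ≈ 6.32

d = 8.71 ly / 3.26 = 2.672 pc
m = M + 5 log₁₀ d − 5 = 9.19 + 5·0.4268 − 5 = 6.324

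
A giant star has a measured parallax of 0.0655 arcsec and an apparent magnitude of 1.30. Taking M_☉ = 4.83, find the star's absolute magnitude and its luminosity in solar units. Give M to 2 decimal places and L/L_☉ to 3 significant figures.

d = 1/p = 1/0.0655″ = 15.27 pc
M = m − 5 log₁₀ d + 5 = 1.30 − 5·1.1838 + 5 = 0.381
M − M_☉ = 0.381 − 4.83 = -4.449
L/L_☉ = 10^(−0.4 × -4.449) = 60.19

M ≈ 0.38; L/L_☉ ≈ 60.2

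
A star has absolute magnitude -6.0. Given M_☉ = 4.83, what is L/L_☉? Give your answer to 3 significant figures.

M − M_☉ = -6.0 − 4.83 = -10.830
L/L_☉ = 10^(−0.4 (M − M_☉)) = 10^4.332 = 21480

L/L_☉ ≈ 21500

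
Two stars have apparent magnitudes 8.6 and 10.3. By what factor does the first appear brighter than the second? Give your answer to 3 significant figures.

4.79

Magnitude difference = -1.7
Flux ratio = 10^(−0.4 Δm) = 10^(−0.4 × -1.7) = 10^0.680 = 4.786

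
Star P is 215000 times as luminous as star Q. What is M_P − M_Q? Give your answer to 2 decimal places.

Pogson: ΔM = −2.5 log₁₀(ratio) = −2.5 log₁₀(215000) = −2.5 × 5.3324 = -13.331
Star P is brighter, so it has the smaller magnitude: the difference is negative.

M_P − M_Q ≈ -13.33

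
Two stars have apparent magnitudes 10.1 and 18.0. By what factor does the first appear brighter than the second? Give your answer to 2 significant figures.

Magnitude difference = -7.9
Flux ratio = 10^(−0.4 Δm) = 10^(−0.4 × -7.9) = 10^3.160 = 1445

1400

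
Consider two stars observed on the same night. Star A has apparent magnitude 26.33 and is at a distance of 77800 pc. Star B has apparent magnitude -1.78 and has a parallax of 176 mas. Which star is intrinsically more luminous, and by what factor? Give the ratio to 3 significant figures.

Star A: M = m − 5 log₁₀ d + 5 = 26.33 − 5·4.8910 + 5 = 6.875
Star B: p = 176 mas = 0.176″ → d = 1/p = 5.682 pc
Star B: M = m − 5 log₁₀ d + 5 = -1.78 − 5·0.7545 + 5 = -0.552
ΔM = M_A − M_B = 6.875 − (-0.552) = 7.428; smaller M is more luminous → Star B.
L ratio = 10^(0.4 |ΔM|) = 10^2.971 = 935.4

Star B is more luminous, by a factor of 935.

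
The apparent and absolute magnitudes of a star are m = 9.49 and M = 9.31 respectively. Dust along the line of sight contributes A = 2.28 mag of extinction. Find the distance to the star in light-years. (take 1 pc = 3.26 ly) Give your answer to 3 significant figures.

m − M = 5 log₁₀(d/10 pc) + A  ⇒  9.49 − (9.31) − 2.28 = 5 log₁₀(d/10)
-2.100 = 5 log₁₀(d/10)
log₁₀ d = (m − M − A)/5 + 1 = 0.5800
d = 10^0.5800 = 3.802 pc
= 12.39 ly

d ≈ 12.4 ly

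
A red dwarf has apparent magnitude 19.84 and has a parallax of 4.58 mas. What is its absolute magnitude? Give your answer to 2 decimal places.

p = 4.58 mas = 4.58×10^-3″ → d = 1/p = 218.3 pc
5 log₁₀(d/10 pc) = 5 log₁₀(218.3) − 5 = 6.696
M = m − 5 log₁₀(d/10) = 19.84 − 6.696 = 13.144

M ≈ 13.14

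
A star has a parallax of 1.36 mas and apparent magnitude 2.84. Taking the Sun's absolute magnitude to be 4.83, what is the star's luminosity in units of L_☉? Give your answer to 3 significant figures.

L/L_☉ ≈ 33800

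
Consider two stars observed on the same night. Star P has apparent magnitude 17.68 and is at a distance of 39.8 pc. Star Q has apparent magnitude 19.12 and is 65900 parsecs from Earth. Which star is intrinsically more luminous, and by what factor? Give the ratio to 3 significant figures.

Star Q is more luminous, by a factor of 728000.

Star P: M = m − 5 log₁₀ d + 5 = 17.68 − 5·1.5999 + 5 = 14.681
Star Q: M = m − 5 log₁₀ d + 5 = 19.12 − 5·4.8189 + 5 = 0.026
ΔM = M_P − M_Q = 14.681 − (0.026) = 14.655; smaller M is more luminous → Star Q.
L ratio = 10^(0.4 |ΔM|) = 10^5.862 = 727800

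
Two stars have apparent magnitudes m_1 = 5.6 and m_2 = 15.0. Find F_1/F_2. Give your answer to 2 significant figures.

F_1/F_2 ≈ 5800

Magnitude difference = -9.4
Flux ratio = 10^(−0.4 Δm) = 10^(−0.4 × -9.4) = 10^3.760 = 5754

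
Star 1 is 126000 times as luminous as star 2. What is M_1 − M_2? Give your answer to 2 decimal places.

Pogson: ΔM = −2.5 log₁₀(ratio) = −2.5 log₁₀(126000) = −2.5 × 5.1004 = -12.751
Star 1 is brighter, so it has the smaller magnitude: the difference is negative.

M_1 − M_2 ≈ -12.75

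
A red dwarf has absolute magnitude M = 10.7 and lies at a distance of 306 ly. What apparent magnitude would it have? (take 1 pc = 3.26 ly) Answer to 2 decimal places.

m ≈ 15.56

d = 306 ly / 3.26 = 93.87 pc
m = M + 5 log₁₀ d − 5 = 10.7 + 5·1.9725 − 5 = 15.563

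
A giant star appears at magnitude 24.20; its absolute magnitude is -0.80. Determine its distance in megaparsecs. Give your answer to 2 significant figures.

d ≈ 1.0 Mpc

Distance modulus: m − M = 24.20 − (-0.80) = 25.000
m − M = 5 log₁₀ d − 5
log₁₀ d = (m − M)/5 + 1 = 6.0000
d = 10^6.0000 = 1.000×10^6 pc
= 1.000 Mpc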